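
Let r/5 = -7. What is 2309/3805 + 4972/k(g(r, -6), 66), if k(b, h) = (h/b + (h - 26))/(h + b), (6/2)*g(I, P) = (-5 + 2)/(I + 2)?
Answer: 1881469513/12659235 ≈ 148.62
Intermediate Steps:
r = -35 (r = 5*(-7) = -35)
g(I, P) = -1/(2 + I) (g(I, P) = ((-5 + 2)/(I + 2))/3 = (-3/(2 + I))/3 = -1/(2 + I))
k(b, h) = (-26 + h + h/b)/(b + h) (k(b, h) = (h/b + (-26 + h))/(b + h) = (-26 + h + h/b)/(b + h))
2309/3805 + 4972/k(g(r, -6), 66) = 2309/3805 + 4972/(((66 - (-26)/(2 - 35) - 1/(2 - 35)*66)/(((-1/(2 - 35)))*(-1/(2 - 35) + 66)))) = 2309*(1/3805) + 4972/(((66 - (-26)/(-33) - 1/(-33)*66)/(((-1/(-33)))*(-1/(-33) + 66)))) = 2309/3805 + 4972/(((66 - (-26)*(-1)/33 - 1*(-1/33)*66)/(((-1*(-1/33)))*(-1*(-1/33) + 66)))) = 2309/3805 + 4972/(((66 - 26*1/33 + (1/33)*66)/((1/33)*(1/33 + 66)))) = 2309/3805 + 4972/((33*(66 - 26/33 + 2)/(2179/33))) = 2309/3805 + 4972/((33*(33/2179)*(2218/33))) = 2309/3805 + 4972/(73194/2179) = 2309/3805 + 4972*(2179/73194) = 2309/3805 + 492454/3327 = 1881469513/12659235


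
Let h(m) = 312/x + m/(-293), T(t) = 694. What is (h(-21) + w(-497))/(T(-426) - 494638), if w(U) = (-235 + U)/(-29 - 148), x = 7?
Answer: -5902661/59771669496 ≈ -9.8753e-5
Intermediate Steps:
h(m) = 312/7 - m/293 (h(m) = 312/7 + m/(-293) = 312*(⅐) + m*(-1/293) = 312/7 - m/293)
w(U) = 235/177 - U/177 (w(U) = (-235 + U)/(-177) = (-235 + U)*(-1/177) = 235/177 - U/177)
(h(-21) + w(-497))/(T(-426) - 494638) = ((312/7 - 1/293*(-21)) + (235/177 - 1/177*(-497)))/(694 - 494638) = ((312/7 + 21/293) + (235/177 + 497/177))/(-493944) = (91563/2051 + 244/59)*(-1/493944) = (5902661/121009)*(-1/493944) = -5902661/59771669496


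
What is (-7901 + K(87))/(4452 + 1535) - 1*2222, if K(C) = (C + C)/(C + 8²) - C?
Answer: -2009976228/904037 ≈ -2223.3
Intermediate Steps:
K(C) = -C + 2*C/(64 + C) (K(C) = (2*C)/(C + 64) - C = (2*C)/(64 + C) - C = 2*C/(64 + C) - C = -C + 2*C/(64 + C))
(-7901 + K(87))/(4452 + 1535) - 1*2222 = (-7901 - 1*87*(62 + 87)/(64 + 87))/(4452 + 1535) - 1*2222 = (-7901 - 1*87*149/151)/5987 - 2222 = (-7901 - 1*87*1/151*149)*(1/5987) - 2222 = (-7901 - 12963/151)*(1/5987) - 2222 = -1206014/151*1/5987 - 2222 = -1206014/904037 - 2222 = -2009976228/904037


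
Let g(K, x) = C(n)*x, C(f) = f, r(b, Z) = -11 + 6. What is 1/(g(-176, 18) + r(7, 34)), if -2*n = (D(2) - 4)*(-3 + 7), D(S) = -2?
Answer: 1/211 ≈ 0.0047393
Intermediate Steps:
r(b, Z) = -5
n = 12 (n = -(-2 - 4)*(-3 + 7)/2 = -(-3)*4 = -½*(-24) = 12)
g(K, x) = 12*x
1/(g(-176, 18) + r(7, 34)) = 1/(12*18 - 5) = 1/(216 - 5) = 1/211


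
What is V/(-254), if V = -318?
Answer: 159/127 ≈ 1.2520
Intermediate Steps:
V/(-254) = -318/(-254) = -318*(-1/254) = 159/127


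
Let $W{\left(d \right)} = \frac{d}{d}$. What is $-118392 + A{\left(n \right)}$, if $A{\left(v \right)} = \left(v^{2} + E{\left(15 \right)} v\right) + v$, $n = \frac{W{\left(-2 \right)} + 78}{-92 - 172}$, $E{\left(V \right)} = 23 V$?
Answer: $- \frac{8258658767}{69696} \approx -1.185 \cdot 10^{5}$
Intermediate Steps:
$W{\left(d \right)} = 1$
$n = - \frac{79}{264}$ ($n = \frac{1 + 78}{-92 - 172} = \frac{79}{-264} = 79 \left(- \frac{1}{264}\right) = - \frac{79}{264} \approx -0.29924$)
$A{\left(v \right)} = v^{2} + 346 v$ ($A{\left(v \right)} = \left(v^{2} + 23 \cdot 15 v\right) + v = \left(v^{2} + 345 v\right) + v = v^{2} + 346 v$)
$-118392 + A{\left(n \right)} = -118392 - \frac{79 \left(346 - \frac{79}{264}\right)}{264} = -118392 - \frac{7209935}{69696} = - \frac{8258658767}{69696}$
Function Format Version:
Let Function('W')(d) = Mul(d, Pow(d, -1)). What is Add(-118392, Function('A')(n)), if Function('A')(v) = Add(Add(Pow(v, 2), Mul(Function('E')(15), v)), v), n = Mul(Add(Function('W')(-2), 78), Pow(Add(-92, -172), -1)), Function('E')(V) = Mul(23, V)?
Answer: Rational(-8258658767, 69696) ≈ -1.1850e+5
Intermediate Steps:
Function('W')(d) = 1
n = Rational(-79, 264) (n = Mul(Add(1, 78), Pow(Add(-92, -172), -1)) = Mul(79, Pow(-264, -1)) = Mul(79, Rational(-1, 264)) = Rational(-79, 264) ≈ -0.29924)
Function('A')(v) = Add(Pow(v, 2), Mul(346, v)) (Function('A')(v) = Add(Add(Pow(v, 2), Mul(Mul(23, 15), v)), v) = Add(Add(Pow(v, 2), Mul(345, v)), v) = Add(Pow(v, 2), Mul(346, v)))
Add(-118392, Function('A')(n)) = Add(-118392, Mul(Rational(-79, 264), Add(346, Rational(-79, 264)))) = Add(-118392, Mul(Rational(-79, 264), Rational(91265, 264))) = Add(-118392, Rational(-7209935, 69696)) = Rational(-8258658767, 69696)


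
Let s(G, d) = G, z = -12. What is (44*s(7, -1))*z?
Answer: -3696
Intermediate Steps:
(44*s(7, -1))*z = (44*7)*(-12) = 308*(-12) = -3696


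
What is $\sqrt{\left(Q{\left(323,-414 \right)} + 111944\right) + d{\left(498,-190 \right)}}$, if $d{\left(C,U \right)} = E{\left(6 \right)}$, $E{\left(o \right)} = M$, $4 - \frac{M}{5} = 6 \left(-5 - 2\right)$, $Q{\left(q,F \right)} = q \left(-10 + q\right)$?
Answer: $9 \sqrt{2633} \approx 461.81$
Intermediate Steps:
$M = 230$ ($M = 20 - 5 \cdot 6 \left(-5 - 2\right) = 20 - 5 \cdot 6 \left(-7\right) = 20 - -210 = 20 + 210 = 230$)
$E{\left(o \right)} = 230$
$d{\left(C,U \right)} = 230$
$\sqrt{\left(Q{\left(323,-414 \right)} + 111944\right) + d{\left(498,-190 \right)}} = \sqrt{\left(323 \left(-10 + 323\right) + 111944\right) + 230} = \sqrt{\left(323 \cdot 313 + 111944\right) + 230} = \sqrt{\left(101099 + 111944\right) + 230} = \sqrt{213043 + 230} = \sqrt{213273} = 9 \sqrt{2633}$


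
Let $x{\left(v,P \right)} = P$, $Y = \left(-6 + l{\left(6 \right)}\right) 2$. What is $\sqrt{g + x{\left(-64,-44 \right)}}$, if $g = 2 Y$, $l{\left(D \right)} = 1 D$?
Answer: $2 i \sqrt{11} \approx 6.6332 i$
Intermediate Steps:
$l{\left(D \right)} = D$
$Y = 0$ ($Y = \left(-6 + 6\right) 2 = 0 \cdot 2 = 0$)
$g = 0$ ($g = 2 \cdot 0 = 0$)
$\sqrt{g + x{\left(-64,-44 \right)}} = \sqrt{0 - 44} = \sqrt{-44} = 2 i \sqrt{11}$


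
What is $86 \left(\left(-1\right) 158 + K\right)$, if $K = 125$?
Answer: $-2838$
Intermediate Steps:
$86 \left(\left(-1\right) 158 + K\right) = 86 \left(\left(-1\right) 158 + 125\right) = 86 \left(-158 + 125\right) = 86 \left(-33\right) = -2838$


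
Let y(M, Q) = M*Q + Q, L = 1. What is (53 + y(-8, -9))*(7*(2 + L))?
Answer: 2436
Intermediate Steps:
y(M, Q) = Q + M*Q
(53 + y(-8, -9))*(7*(2 + L)) = (53 - 9*(1 - 8))*(7*(2 + 1)) = (53 - 9*(-7))*(7*3) = (53 + 63)*21 = 116*21 = 2436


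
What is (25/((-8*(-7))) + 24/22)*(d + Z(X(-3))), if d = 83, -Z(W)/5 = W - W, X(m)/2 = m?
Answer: 78601/616 ≈ 127.60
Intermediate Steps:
X(m) = 2*m
Z(W) = 0 (Z(W) = -5*(W - W) = -5*0 = 0)
(25/((-8*(-7))) + 24/22)*(d + Z(X(-3))) = (25/((-8*(-7))) + 24/22)*(83 + 0) = (25/56 + 24*(1/22))*83 = (25*(1/56) + 12/11)*83 = (25/56 + 12/11)*83 = (947/616)*83 = 78601/616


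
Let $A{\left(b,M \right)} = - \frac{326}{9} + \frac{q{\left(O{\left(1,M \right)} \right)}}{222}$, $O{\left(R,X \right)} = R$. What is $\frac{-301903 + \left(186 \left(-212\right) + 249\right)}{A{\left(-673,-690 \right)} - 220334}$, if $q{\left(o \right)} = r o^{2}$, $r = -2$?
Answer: $\frac{113581638}{73383287} \approx 1.5478$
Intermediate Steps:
$q{\left(o \right)} = - 2 o^{2}$
$A{\left(b,M \right)} = - \frac{12065}{333}$ ($A{\left(b,M \right)} = - \frac{326}{9} + \frac{\left(-2\right) 1^{2}}{222} = \left(-326\right) \frac{1}{9} + \left(-2\right) 1 \cdot \frac{1}{222} = - \frac{326}{9} - \frac{1}{111} = - \frac{12065}{333}$)
$\frac{-301903 + \left(186 \left(-212\right) + 249\right)}{A{\left(-673,-690 \right)} - 220334} = \frac{-301903 + \left(186 \left(-212\right) + 249\right)}{- \frac{12065}{333} - 220334} = \frac{-301903 + \left(-39432 + 249\right)}{- \frac{73383287}{333}} = \left(-301903 - 39183\right) \left(- \frac{333}{73383287}\right) = \left(-341086\right) \left(- \frac{333}{73383287}\right) = \frac{113581638}{73383287}$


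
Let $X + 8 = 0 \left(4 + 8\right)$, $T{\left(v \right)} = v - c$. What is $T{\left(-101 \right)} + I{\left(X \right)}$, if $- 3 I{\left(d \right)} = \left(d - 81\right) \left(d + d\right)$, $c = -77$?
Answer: $- \frac{1496}{3} \approx -498.67$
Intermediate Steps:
$T{\left(v \right)} = 77 + v$ ($T{\left(v \right)} = v - -77 = v + 77 = 77 + v$)
$X = -8$ ($X = -8 + 0 \left(4 + 8\right) = -8 + 0 \cdot 12 = -8 + 0 = -8$)
$I{\left(d \right)} = - \frac{2 d \left(-81 + d\right)}{3}$ ($I{\left(d \right)} = - \frac{\left(d - 81\right) \left(d + d\right)}{3} = - \frac{\left(-81 + d\right) 2 d}{3} = - \frac{2 d \left(-81 + d\right)}{3}$)
$T{\left(-101 \right)} + I{\left(X \right)} = \left(77 - 101\right) + \frac{2}{3} \left(-8\right) \left(81 - -8\right) = -24 + \frac{2}{3} \left(-8\right) \left(81 + 8\right) = -24 + \frac{2}{3} \left(-8\right) 89 = -24 - \frac{1424}{3} = - \frac{1496}{3}$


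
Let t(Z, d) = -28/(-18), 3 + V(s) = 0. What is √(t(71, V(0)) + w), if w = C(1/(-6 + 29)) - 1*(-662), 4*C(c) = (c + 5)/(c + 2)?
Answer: √13204415/141 ≈ 25.772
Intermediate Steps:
C(c) = (5 + c)/(4*(2 + c)) (C(c) = ((c + 5)/(c + 2))/4 = ((5 + c)/(2 + c))/4 = (5 + c)/(4*(2 + c)))
V(s) = -3 (V(s) = -3 + 0 = -3)
t(Z, d) = 14/9 (t(Z, d) = -28*(-1/18) = 14/9)
w = 31143/47 (w = (5 + 1/(-6 + 29))/(4*(2 + 1/(-6 + 29))) - 1*(-662) = (5 + 1/23)/(4*(2 + 1/23)) + 662 = (¼)*(116/23)/(47/23) + 662 = (¼)*(23/47)*(116/23) + 662 = 29/47 + 662 = 31143/47 ≈ 662.62)
√(t(71, V(0)) + w) = √(14/9 + 31143/47) = √(280945/423) = √13204415/141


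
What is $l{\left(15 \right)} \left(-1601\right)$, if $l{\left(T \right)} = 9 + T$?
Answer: $-38424$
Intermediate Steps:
$l{\left(15 \right)} \left(-1601\right) = \left(9 + 15\right) \left(-1601\right) = 24 \left(-1601\right) = -38424$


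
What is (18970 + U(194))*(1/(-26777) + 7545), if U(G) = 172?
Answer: 3867305425888/26777 ≈ 1.4443e+8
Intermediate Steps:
(18970 + U(194))*(1/(-26777) + 7545) = (18970 + 172)*(1/(-26777) + 7545) = 19142*(-1/26777 + 7545) = 19142*(202032464/26777) = 3867305425888/26777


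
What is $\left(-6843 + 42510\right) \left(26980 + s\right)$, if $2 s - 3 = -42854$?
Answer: $\frac{396224703}{2} \approx 1.9811 \cdot 10^{8}$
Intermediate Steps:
$s = - \frac{42851}{2}$ ($s = \frac{3}{2} + \frac{1}{2} \left(-42854\right) = \frac{3}{2} - 21427 = - \frac{42851}{2} \approx -21426.0$)
$\left(-6843 + 42510\right) \left(26980 + s\right) = \left(-6843 + 42510\right) \left(26980 - \frac{42851}{2}\right) = 35667 \cdot \frac{11109}{2} = \frac{396224703}{2}$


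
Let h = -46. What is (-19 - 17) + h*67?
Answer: -3118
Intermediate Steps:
(-19 - 17) + h*67 = (-19 - 17) - 46*67 = -36 - 3082 = -3118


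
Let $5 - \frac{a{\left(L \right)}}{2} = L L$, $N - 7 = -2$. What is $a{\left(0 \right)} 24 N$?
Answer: $1200$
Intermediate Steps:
$N = 5$ ($N = 7 - 2 = 5$)
$a{\left(L \right)} = 10 - 2 L^{2}$ ($a{\left(L \right)} = 10 - 2 L L = 10 - 2 L^{2}$)
$a{\left(0 \right)} 24 N = \left(10 - 2 \cdot 0^{2}\right) 24 \cdot 5 = \left(10 - 0\right) 24 \cdot 5 = \left(10 + 0\right) 24 \cdot 5 = 10 \cdot 24 \cdot 5 = 240 \cdot 5 = 1200$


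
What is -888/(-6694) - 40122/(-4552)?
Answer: 68154711/7617772 ≈ 8.9468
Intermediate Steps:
-888/(-6694) - 40122/(-4552) = -888*(-1/6694) - 40122*(-1/4552) = 444/3347 + 20061/2276 = 68154711/7617772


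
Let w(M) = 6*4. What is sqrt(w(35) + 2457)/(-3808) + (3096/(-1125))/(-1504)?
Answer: 43/23500 - sqrt(2481)/3808 ≈ -0.011250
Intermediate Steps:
w(M) = 24
sqrt(w(35) + 2457)/(-3808) + (3096/(-1125))/(-1504) = sqrt(24 + 2457)/(-3808) + (3096/(-1125))/(-1504) = sqrt(2481)*(-1/3808) + (3096*(-1/1125))*(-1/1504) = -sqrt(2481)/3808 - 344/125*(-1/1504) = -sqrt(2481)/3808 + 43/23500 = 43/23500 - sqrt(2481)/3808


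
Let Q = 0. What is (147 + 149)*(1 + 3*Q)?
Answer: 296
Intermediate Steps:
(147 + 149)*(1 + 3*Q) = (147 + 149)*(1 + 3*0) = 296*(1 + 0) = 296*1 = 296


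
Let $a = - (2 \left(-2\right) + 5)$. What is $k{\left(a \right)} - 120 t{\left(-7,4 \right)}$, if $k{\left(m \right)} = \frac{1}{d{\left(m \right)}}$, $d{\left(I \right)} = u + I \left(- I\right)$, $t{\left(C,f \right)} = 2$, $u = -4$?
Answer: $- \frac{1201}{5} \approx -240.2$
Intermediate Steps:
$d{\left(I \right)} = -4 - I^{2}$ ($d{\left(I \right)} = -4 + I \left(- I\right) = -4 - I^{2}$)
$a = -1$ ($a = - (-4 + 5) = \left(-1\right) 1 = -1$)
$k{\left(m \right)} = \frac{1}{-4 - m^{2}}$
$k{\left(a \right)} - 120 t{\left(-7,4 \right)} = - \frac{1}{4 + \left(-1\right)^{2}} - 240 = - \frac{1}{4 + 1} - 240 = - \frac{1}{5} - 240 = - \frac{1201}{5}$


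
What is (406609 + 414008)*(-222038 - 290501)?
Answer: -420598216563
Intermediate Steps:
(406609 + 414008)*(-222038 - 290501) = 820617*(-512539) = -420598216563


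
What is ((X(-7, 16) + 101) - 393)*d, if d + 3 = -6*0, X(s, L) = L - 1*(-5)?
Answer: 813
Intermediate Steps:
X(s, L) = 5 + L (X(s, L) = L + 5 = 5 + L)
d = -3 (d = -3 - 6*0 = -3 + 0 = -3)
((X(-7, 16) + 101) - 393)*d = (((5 + 16) + 101) - 393)*(-3) = ((21 + 101) - 393)*(-3) = (122 - 393)*(-3) = -271*(-3) = 813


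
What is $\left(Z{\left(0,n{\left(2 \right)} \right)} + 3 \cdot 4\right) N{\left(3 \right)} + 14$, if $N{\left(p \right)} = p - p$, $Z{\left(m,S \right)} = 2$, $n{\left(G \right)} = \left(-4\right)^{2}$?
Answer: $14$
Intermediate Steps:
$n{\left(G \right)} = 16$
$N{\left(p \right)} = 0$
$\left(Z{\left(0,n{\left(2 \right)} \right)} + 3 \cdot 4\right) N{\left(3 \right)} + 14 = \left(2 + 3 \cdot 4\right) 0 + 14 = \left(2 + 12\right) 0 + 14 = 14 \cdot 0 + 14 = 0 + 14 = 14$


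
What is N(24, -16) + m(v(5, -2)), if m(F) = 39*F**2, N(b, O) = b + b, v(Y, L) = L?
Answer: 204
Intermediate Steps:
N(b, O) = 2*b
N(24, -16) + m(v(5, -2)) = 2*24 + 39*(-2)**2 = 48 + 39*4 = 48 + 156 = 204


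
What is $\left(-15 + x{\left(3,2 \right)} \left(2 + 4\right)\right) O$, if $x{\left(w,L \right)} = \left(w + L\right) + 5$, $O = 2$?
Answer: $90$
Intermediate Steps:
$x{\left(w,L \right)} = 5 + L + w$ ($x{\left(w,L \right)} = \left(L + w\right) + 5 = 5 + L + w$)
$\left(-15 + x{\left(3,2 \right)} \left(2 + 4\right)\right) O = \left(-15 + \left(5 + 2 + 3\right) \left(2 + 4\right)\right) 2 = \left(-15 + 10 \cdot 6\right) 2 = \left(-15 + 60\right) 2 = 45 \cdot 2 = 90$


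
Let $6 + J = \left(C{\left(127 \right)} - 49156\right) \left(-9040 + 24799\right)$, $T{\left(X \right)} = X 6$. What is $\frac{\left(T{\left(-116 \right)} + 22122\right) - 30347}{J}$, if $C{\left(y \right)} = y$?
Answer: $\frac{8921}{772648017} \approx 1.1546 \cdot 10^{-5}$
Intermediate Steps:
$T{\left(X \right)} = 6 X$
$J = -772648017$ ($J = -6 + \left(127 - 49156\right) \left(-9040 + 24799\right) = -6 - 772648011 = -772648017$)
$\frac{\left(T{\left(-116 \right)} + 22122\right) - 30347}{J} = \frac{\left(6 \left(-116\right) + 22122\right) - 30347}{-772648017} = \left(\left(-696 + 22122\right) - 30347\right) \left(- \frac{1}{772648017}\right) = \left(21426 - 30347\right) \left(- \frac{1}{772648017}\right) = \left(-8921\right) \left(- \frac{1}{772648017}\right) = \frac{8921}{772648017}$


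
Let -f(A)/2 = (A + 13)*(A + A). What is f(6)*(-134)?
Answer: 61104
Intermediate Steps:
f(A) = -4*A*(13 + A) (f(A) = -2*(A + 13)*(A + A) = -2*(13 + A)*2*A = -4*A*(13 + A))
f(6)*(-134) = -4*6*(13 + 6)*(-134) = -4*6*19*(-134) = -456*(-134) = 61104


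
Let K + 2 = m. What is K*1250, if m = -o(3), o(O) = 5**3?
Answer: -158750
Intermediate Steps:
o(O) = 125
m = -125 (m = -1*125 = -125)
K = -127 (K = -2 - 125 = -127)
K*1250 = -127*1250 = -158750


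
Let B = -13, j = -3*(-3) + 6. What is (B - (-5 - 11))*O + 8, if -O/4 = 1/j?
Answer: 36/5 ≈ 7.2000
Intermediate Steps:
j = 15 (j = 9 + 6 = 15)
O = -4/15 ≈ -0.26667
(B - (-5 - 11))*O + 8 = (-13 - (-5 - 11))*(-4/15) + 8 = (-13 - 1*(-16))*(-4/15) + 8 = (-13 + 16)*(-4/15) + 8 = 3*(-4/15) + 8 = -4/5 + 8 = 36/5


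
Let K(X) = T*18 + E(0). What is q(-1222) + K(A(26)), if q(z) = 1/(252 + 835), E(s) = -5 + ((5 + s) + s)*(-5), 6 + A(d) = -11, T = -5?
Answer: -130439/1087 ≈ -120.00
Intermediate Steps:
A(d) = -17 (A(d) = -6 - 11 = -17)
E(s) = -30 - 10*s (E(s) = -5 + (5 + 2*s)*(-5) = -5 + (-25 - 10*s) = -30 - 10*s)
K(X) = -120 (K(X) = -5*18 + (-30 - 10*0) = -90 + (-30 + 0) = -90 - 30 = -120)
q(z) = 1/1087
q(-1222) + K(A(26)) = 1/1087 - 120 = -130439/1087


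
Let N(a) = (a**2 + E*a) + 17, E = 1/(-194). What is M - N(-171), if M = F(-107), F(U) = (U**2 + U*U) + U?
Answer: -1254769/194 ≈ -6467.9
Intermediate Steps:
E = -1/194 ≈ -0.0051546
F(U) = U + 2*U**2 (F(U) = (U**2 + U**2) + U = 2*U**2 + U = U + 2*U**2)
M = 22791 (M = -107*(1 + 2*(-107)) = -107*(1 - 214) = -107*(-213) = 22791)
N(a) = 17 + a**2 - a/194 (N(a) = (a**2 - a/194) + 17 = 17 + a**2 - a/194)
M - N(-171) = 22791 - (17 + (-171)**2 - 1/194*(-171)) = 22791 - (17 + 29241 + 171/194) = 22791 - 1*5676223/194 = 22791 - 5676223/194 = -1254769/194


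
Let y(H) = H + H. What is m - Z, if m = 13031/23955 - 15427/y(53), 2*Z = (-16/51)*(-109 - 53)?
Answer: -7355879843/43166910 ≈ -170.41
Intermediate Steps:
Z = 432/17 (Z = ((-16/51)*(-109 - 53))/2 = (-16*1/51*(-162))/2 = (-16/51*(-162))/2 = (1/2)*(864/17) = 432/17 ≈ 25.412)
y(H) = 2*H
m = -368172499/2539230 (m = 13031/23955 - 15427/(2*53) = 13031*(1/23955) - 15427/106 = 13031/23955 - 15427*1/106 = 13031/23955 - 15427/106 = -368172499/2539230 ≈ -144.99)
m - Z = -368172499/2539230 - 1*432/17 = -368172499/2539230 - 432/17 = -7355879843/43166910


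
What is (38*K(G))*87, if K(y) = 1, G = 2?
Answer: 3306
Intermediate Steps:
(38*K(G))*87 = (38*1)*87 = 38*87 = 3306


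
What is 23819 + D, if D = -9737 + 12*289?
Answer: 17550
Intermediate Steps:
D = -6269 (D = -9737 + 3468 = -6269)
23819 + D = 23819 - 6269 = 17550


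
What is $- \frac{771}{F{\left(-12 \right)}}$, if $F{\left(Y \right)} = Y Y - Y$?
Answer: $- \frac{257}{52} \approx -4.9423$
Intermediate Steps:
$F{\left(Y \right)} = Y^{2} - Y$
$- \frac{771}{F{\left(-12 \right)}} = - \frac{771}{\left(-12\right) \left(-1 - 12\right)} = - \frac{771}{\left(-12\right) \left(-13\right)} = - \frac{771}{156} = \left(-771\right) \frac{1}{156} = - \frac{257}{52}$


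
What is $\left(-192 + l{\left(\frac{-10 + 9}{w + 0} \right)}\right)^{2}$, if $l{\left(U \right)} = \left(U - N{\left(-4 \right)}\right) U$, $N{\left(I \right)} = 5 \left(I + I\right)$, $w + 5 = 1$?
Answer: $\frac{8473921}{256} \approx 33101.0$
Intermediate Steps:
$w = -4$ ($w = -5 + 1 = -4$)
$N{\left(I \right)} = 10 I$ ($N{\left(I \right)} = 5 \cdot 2 I = 10 I$)
$l{\left(U \right)} = U \left(40 + U\right)$ ($l{\left(U \right)} = \left(U - 10 \left(-4\right)\right) U = \left(U - -40\right) U = \left(U + 40\right) U = \left(40 + U\right) U = U \left(40 + U\right)$)
$\left(-192 + l{\left(\frac{-10 + 9}{w + 0} \right)}\right)^{2} = \left(-192 + \frac{-10 + 9}{-4 + 0} \left(40 + \frac{-10 + 9}{-4 + 0}\right)\right)^{2} = \left(-192 + - \frac{1}{-4} \left(40 - \frac{1}{-4}\right)\right)^{2} = \left(-192 + \left(-1\right) \left(- \frac{1}{4}\right) \left(40 - - \frac{1}{4}\right)\right)^{2} = \left(-192 + \frac{40 + \frac{1}{4}}{4}\right)^{2} = \left(-192 + \frac{1}{4} \cdot \frac{161}{4}\right)^{2} = \left(-192 + \frac{161}{16}\right)^{2} = \left(- \frac{2911}{16}\right)^{2} = \frac{8473921}{256}$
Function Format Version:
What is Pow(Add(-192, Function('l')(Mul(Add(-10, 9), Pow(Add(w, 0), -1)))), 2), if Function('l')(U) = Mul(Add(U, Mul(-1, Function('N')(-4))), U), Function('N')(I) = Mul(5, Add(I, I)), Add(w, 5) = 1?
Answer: Rational(8473921, 256) ≈ 33101.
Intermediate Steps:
w = -4 (w = Add(-5, 1) = -4)
Function('N')(I) = Mul(10, I) (Function('N')(I) = Mul(5, Mul(2, I)) = Mul(10, I))
Function('l')(U) = Mul(U, Add(40, U)) (Function('l')(U) = Mul(Add(U, Mul(-1, Mul(10, -4))), U) = Mul(Add(U, Mul(-1, -40)), U) = Mul(Add(U, 40), U) = Mul(Add(40, U), U) = Mul(U, Add(40, U)))
Pow(Add(-192, Function('l')(Mul(Add(-10, 9), Pow(Add(w, 0), -1)))), 2) = Pow(Add(-192, Mul(Mul(Add(-10, 9), Pow(Add(-4, 0), -1)), Add(40, Mul(Add(-10, 9), Pow(Add(-4, 0), -1))))), 2) = Pow(Add(-192, Mul(Mul(-1, Pow(-4, -1)), Add(40, Mul(-1, Pow(-4, -1))))), 2) = Pow(Add(-192, Mul(Mul(-1, Rational(-1, 4)), Add(40, Mul(-1, Rational(-1, 4))))), 2) = Pow(Add(-192, Mul(Rational(1, 4), Add(40, Rational(1, 4)))), 2) = Pow(Add(-192, Mul(Rational(1, 4), Rational(161, 4))), 2) = Pow(Add(-192, Rational(161, 16)), 2) = Pow(Rational(-2911, 16), 2) = Rational(8473921, 256)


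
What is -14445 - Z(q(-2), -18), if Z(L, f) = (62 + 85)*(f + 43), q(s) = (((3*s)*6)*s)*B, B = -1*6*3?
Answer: -18120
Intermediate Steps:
B = -18 (B = -6*3 = -18)
q(s) = -324*s² (q(s) = (((3*s)*6)*s)*(-18) = ((18*s)*s)*(-18) = (18*s²)*(-18) = -324*s²)
Z(L, f) = 6321 + 147*f (Z(L, f) = 147*(43 + f) = 6321 + 147*f)
-14445 - Z(q(-2), -18) = -14445 - (6321 + 147*(-18)) = -14445 - (6321 - 2646) = -14445 - 1*3675 = -14445 - 3675 = -18120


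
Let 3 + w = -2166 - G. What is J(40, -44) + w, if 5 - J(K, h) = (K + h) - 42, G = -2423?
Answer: 305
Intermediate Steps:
w = 254 (w = -3 + (-2166 - 1*(-2423)) = -3 + (-2166 + 2423) = -3 + 257 = 254)
J(K, h) = 47 - K - h (J(K, h) = 5 - ((K + h) - 42) = 5 - (-42 + K + h) = 5 + (42 - K - h) = 47 - K - h)
J(40, -44) + w = (47 - 1*40 - 1*(-44)) + 254 = (47 - 40 + 44) + 254 = 51 + 254 = 305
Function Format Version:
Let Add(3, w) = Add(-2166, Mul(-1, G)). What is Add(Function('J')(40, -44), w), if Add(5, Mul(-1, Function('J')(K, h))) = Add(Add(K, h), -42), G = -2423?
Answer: 305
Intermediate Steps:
w = 254 (w = Add(-3, Add(-2166, Mul(-1, -2423))) = Add(-3, Add(-2166, 2423)) = Add(-3, 257) = 254)
Function('J')(K, h) = Add(47, Mul(-1, K), Mul(-1, h)) (Function('J')(K, h) = Add(5, Mul(-1, Add(Add(K, h), -42))) = Add(5, Mul(-1, Add(-42, K, h))) = Add(5, Add(42, Mul(-1, K), Mul(-1, h))) = Add(47, Mul(-1, K), Mul(-1, h)))
Add(Function('J')(40, -44), w) = Add(Add(47, Mul(-1, 40), Mul(-1, -44)), 254) = Add(Add(47, -40, 44), 254) = Add(51, 254) = 305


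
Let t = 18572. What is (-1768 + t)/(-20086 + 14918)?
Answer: -4201/1292 ≈ -3.2515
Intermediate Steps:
(-1768 + t)/(-20086 + 14918) = (-1768 + 18572)/(-20086 + 14918) = 16804/(-5168) = 16804*(-1/5168) = -4201/1292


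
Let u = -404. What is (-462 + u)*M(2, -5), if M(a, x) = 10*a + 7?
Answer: -23382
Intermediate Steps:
M(a, x) = 7 + 10*a
(-462 + u)*M(2, -5) = (-462 - 404)*(7 + 10*2) = -866*(7 + 20) = -866*27 = -23382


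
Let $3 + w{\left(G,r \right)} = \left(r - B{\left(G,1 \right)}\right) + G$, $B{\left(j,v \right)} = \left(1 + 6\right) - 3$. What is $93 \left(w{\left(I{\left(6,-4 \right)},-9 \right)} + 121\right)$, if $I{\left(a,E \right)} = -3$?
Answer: $9486$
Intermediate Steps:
$B{\left(j,v \right)} = 4$ ($B{\left(j,v \right)} = 7 - 3 = 4$)
$w{\left(G,r \right)} = -7 + G + r$ ($w{\left(G,r \right)} = -3 + \left(\left(r - 4\right) + G\right) = -3 + \left(\left(-4 + r\right) + G\right) = -3 + \left(-4 + G + r\right) = -7 + G + r$)
$93 \left(w{\left(I{\left(6,-4 \right)},-9 \right)} + 121\right) = 93 \left(\left(-7 - 3 - 9\right) + 121\right) = 93 \left(-19 + 121\right) = 93 \cdot 102 = 9486$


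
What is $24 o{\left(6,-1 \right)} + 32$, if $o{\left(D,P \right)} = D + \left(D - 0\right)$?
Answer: $320$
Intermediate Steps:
$o{\left(D,P \right)} = 2 D$ ($o{\left(D,P \right)} = D + \left(D + 0\right) = D + D = 2 D$)
$24 o{\left(6,-1 \right)} + 32 = 24 \cdot 2 \cdot 6 + 32 = 24 \cdot 12 + 32 = 288 + 32 = 320$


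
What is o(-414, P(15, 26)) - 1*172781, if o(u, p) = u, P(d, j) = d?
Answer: -173195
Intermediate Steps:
o(-414, P(15, 26)) - 1*172781 = -414 - 1*172781 = -414 - 172781 = -173195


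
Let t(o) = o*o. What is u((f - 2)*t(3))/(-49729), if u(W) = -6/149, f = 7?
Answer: 6/7409621 ≈ 8.0976e-7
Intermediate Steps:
t(o) = o²
u(W) = -6/149 (u(W) = -6*1/149 = -6/149)
u((f - 2)*t(3))/(-49729) = -6/149/(-49729) = -6/149*(-1/49729) = 6/7409621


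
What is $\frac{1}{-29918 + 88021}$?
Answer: $\frac{1}{58103} \approx 1.7211 \cdot 10^{-5}$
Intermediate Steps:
$\frac{1}{-29918 + 88021} = \frac{1}{58103}$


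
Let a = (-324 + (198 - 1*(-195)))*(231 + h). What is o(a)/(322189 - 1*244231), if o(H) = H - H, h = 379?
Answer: 0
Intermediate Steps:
a = 42090 (a = (-324 + (198 - 1*(-195)))*(231 + 379) = (-324 + (198 + 195))*610 = (-324 + 393)*610 = 69*610 = 42090)
o(H) = 0
o(a)/(322189 - 1*244231) = 0/(322189 - 1*244231) = 0/(322189 - 244231) = 0/77958 = 0*(1/77958) = 0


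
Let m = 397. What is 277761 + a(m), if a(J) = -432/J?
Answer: 110270685/397 ≈ 2.7776e+5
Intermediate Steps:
277761 + a(m) = 277761 - 432/397 = 110270685/397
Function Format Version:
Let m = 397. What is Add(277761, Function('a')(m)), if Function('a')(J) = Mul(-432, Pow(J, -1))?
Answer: Rational(110270685, 397) ≈ 2.7776e+5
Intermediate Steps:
Add(277761, Function('a')(m)) = Add(277761, Mul(-432, Pow(397, -1))) = Add(277761, Mul(-432, Rational(1, 397))) = Add(277761, Rational(-432, 397)) = Rational(110270685, 397)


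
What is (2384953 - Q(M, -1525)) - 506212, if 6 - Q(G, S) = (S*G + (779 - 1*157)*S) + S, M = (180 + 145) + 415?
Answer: -199840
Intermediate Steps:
M = 740 (M = 325 + 415 = 740)
Q(G, S) = 6 - 623*S - G*S (Q(G, S) = 6 - ((S*G + (779 - 1*157)*S) + S) = 6 - ((G*S + (779 - 157)*S) + S) = 6 - ((G*S + 622*S) + S) = 6 - ((622*S + G*S) + S) = 6 - (623*S + G*S) = 6 + (-623*S - G*S) = 6 - 623*S - G*S)
(2384953 - Q(M, -1525)) - 506212 = (2384953 - (6 - 623*(-1525) - 1*740*(-1525))) - 506212 = (2384953 - (6 + 950075 + 1128500)) - 506212 = (2384953 - 1*2078581) - 506212 = (2384953 - 2078581) - 506212 = 306372 - 506212 = -199840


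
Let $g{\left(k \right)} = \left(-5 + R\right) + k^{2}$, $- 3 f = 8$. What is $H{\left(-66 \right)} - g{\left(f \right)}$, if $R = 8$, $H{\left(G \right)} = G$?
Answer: $- \frac{685}{9} \approx -76.111$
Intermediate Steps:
$f = - \frac{8}{3}$ ($f = \left(- \frac{1}{3}\right) 8 = - \frac{8}{3} \approx -2.6667$)
$g{\left(k \right)} = 3 + k^{2}$ ($g{\left(k \right)} = \left(-5 + 8\right) + k^{2} = 3 + k^{2}$)
$H{\left(-66 \right)} - g{\left(f \right)} = -66 - \left(3 + \left(- \frac{8}{3}\right)^{2}\right) = -66 - \left(3 + \frac{64}{9}\right) = -66 - \frac{91}{9} = - \frac{685}{9}$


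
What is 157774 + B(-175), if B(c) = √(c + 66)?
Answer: 157774 + I*√109 ≈ 1.5777e+5 + 10.44*I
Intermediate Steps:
B(c) = √(66 + c)
157774 + B(-175) = 157774 + √(66 - 175) = 157774 + √(-109) = 157774 + I*√109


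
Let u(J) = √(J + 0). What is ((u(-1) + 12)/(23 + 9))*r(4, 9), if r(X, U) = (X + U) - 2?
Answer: 33/8 + 11*I/32 ≈ 4.125 + 0.34375*I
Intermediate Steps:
r(X, U) = -2 + U + X (r(X, U) = (U + X) - 2 = -2 + U + X)
u(J) = √J
((u(-1) + 12)/(23 + 9))*r(4, 9) = ((√(-1) + 12)/(23 + 9))*(-2 + 9 + 4) = ((I + 12)/32)*11 = ((12 + I)*(1/32))*11 = (3/8 + I/32)*11 = 33/8 + 11*I/32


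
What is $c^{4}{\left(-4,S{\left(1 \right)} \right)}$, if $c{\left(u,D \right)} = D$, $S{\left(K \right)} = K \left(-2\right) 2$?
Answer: $256$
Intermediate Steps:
$S{\left(K \right)} = - 4 K$ ($S{\left(K \right)} = - 2 K 2 = - 4 K$)
$c^{4}{\left(-4,S{\left(1 \right)} \right)} = \left(\left(-4\right) 1\right)^{4} = \left(-4\right)^{4} = 256$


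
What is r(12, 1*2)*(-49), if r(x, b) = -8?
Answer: 392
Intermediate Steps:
r(12, 1*2)*(-49) = -8*(-49) = 392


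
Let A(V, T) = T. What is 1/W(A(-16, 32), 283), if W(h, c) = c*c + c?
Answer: 1/80372 ≈ 1.2442e-5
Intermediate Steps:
W(h, c) = c + c² (W(h, c) = c² + c = c + c²)
1/W(A(-16, 32), 283) = 1/(283*(1 + 283)) = 1/(283*284) = 1/80372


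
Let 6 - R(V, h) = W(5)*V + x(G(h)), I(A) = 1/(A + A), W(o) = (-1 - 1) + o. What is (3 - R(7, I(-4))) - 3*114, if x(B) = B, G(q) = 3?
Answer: -321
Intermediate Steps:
W(o) = -2 + o
I(A) = 1/(2*A)
R(V, h) = 3 - 3*V (R(V, h) = 6 - ((-2 + 5)*V + 3) = 6 - (3*V + 3) = 6 - (3 + 3*V) = 6 + (-3 - 3*V) = 3 - 3*V)
(3 - R(7, I(-4))) - 3*114 = (3 - (3 - 3*7)) - 3*114 = (3 - (3 - 21)) - 342 = (3 - 1*(-18)) - 342 = (3 + 18) - 342 = 21 - 342 = -321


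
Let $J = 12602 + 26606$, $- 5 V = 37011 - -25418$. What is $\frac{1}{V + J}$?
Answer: $\frac{5}{133611} \approx 3.7422 \cdot 10^{-5}$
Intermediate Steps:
$V = - \frac{62429}{5}$ ($V = - \frac{37011 - -25418}{5} = - \frac{37011 + 25418}{5} = \left(- \frac{1}{5}\right) 62429 = - \frac{62429}{5} \approx -12486.0$)
$J = 39208$
$\frac{1}{V + J} = \frac{1}{- \frac{62429}{5} + 39208} = \frac{1}{\frac{133611}{5}} = \frac{5}{133611}$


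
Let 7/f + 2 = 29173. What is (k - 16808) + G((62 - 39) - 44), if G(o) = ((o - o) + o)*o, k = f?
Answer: -477441750/29171 ≈ -16367.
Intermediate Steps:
f = 7/29171 (f = 7/(-2 + 29173) = 7/29171 ≈ 0.00023996)
k = 7/29171 ≈ 0.00023996
G(o) = o² (G(o) = (0 + o)*o = o*o = o²)
(k - 16808) + G((62 - 39) - 44) = (7/29171 - 16808) + ((62 - 39) - 44)² = -490306161/29171 + (23 - 44)² = -490306161/29171 + (-21)² = -490306161/29171 + 441 = -477441750/29171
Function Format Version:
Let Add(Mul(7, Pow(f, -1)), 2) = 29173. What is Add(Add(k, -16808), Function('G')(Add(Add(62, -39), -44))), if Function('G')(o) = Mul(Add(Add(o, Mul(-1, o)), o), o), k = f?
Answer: Rational(-477441750, 29171) ≈ -16367.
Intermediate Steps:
f = Rational(7, 29171) (f = Mul(7, Pow(Add(-2, 29173), -1)) = Mul(7, Pow(29171, -1)) = Mul(7, Rational(1, 29171)) = Rational(7, 29171) ≈ 0.00023996)
k = Rational(7, 29171) ≈ 0.00023996
Function('G')(o) = Pow(o, 2) (Function('G')(o) = Mul(Add(0, o), o) = Mul(o, o) = Pow(o, 2))
Add(Add(k, -16808), Function('G')(Add(Add(62, -39), -44))) = Add(Add(Rational(7, 29171), -16808), Pow(Add(Add(62, -39), -44), 2)) = Add(Rational(-490306161, 29171), Pow(Add(23, -44), 2)) = Add(Rational(-490306161, 29171), Pow(-21, 2)) = Add(Rational(-490306161, 29171), 441) = Rational(-477441750, 29171)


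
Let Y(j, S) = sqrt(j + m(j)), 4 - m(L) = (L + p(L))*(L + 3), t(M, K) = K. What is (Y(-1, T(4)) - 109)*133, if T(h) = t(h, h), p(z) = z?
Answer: -14497 + 133*sqrt(7) ≈ -14145.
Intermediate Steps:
T(h) = h
m(L) = 4 - 2*L*(3 + L) (m(L) = 4 - (L + L)*(L + 3) = 4 - 2*L*(3 + L))
Y(j, S) = sqrt(4 - 5*j - 2*j**2) (Y(j, S) = sqrt(j + (4 - 6*j - 2*j**2)) = sqrt(4 - 5*j - 2*j**2))
(Y(-1, T(4)) - 109)*133 = (sqrt(4 - 5*(-1) - 2*(-1)**2) - 109)*133 = (sqrt(4 + 5 - 2*1) - 109)*133 = (sqrt(4 + 5 - 2) - 109)*133 = (sqrt(7) - 109)*133 = (-109 + sqrt(7))*133 = -14497 + 133*sqrt(7)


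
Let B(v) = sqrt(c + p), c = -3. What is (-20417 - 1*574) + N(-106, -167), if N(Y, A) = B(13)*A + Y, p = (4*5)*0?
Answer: -21097 - 167*I*sqrt(3) ≈ -21097.0 - 289.25*I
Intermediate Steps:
p = 0 (p = 20*0 = 0)
B(v) = I*sqrt(3) (B(v) = sqrt(-3 + 0) = sqrt(-3) = I*sqrt(3))
N(Y, A) = Y + I*A*sqrt(3) (N(Y, A) = (I*sqrt(3))*A + Y = I*A*sqrt(3) + Y = Y + I*A*sqrt(3))
(-20417 - 1*574) + N(-106, -167) = (-20417 - 1*574) + (-106 + I*(-167)*sqrt(3)) = (-20417 - 574) + (-106 - 167*I*sqrt(3)) = -20991 + (-106 - 167*I*sqrt(3)) = -21097 - 167*I*sqrt(3)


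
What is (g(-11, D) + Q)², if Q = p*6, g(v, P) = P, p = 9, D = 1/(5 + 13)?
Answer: 946729/324 ≈ 2922.0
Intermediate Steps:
D = 1/18 ≈ 0.055556
Q = 54 (Q = 9*6 = 54)
(g(-11, D) + Q)² = (1/18 + 54)² = (973/18)² = 946729/324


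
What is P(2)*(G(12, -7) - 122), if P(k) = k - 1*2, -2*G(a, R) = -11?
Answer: 0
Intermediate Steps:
G(a, R) = 11/2 (G(a, R) = -½*(-11) = 11/2)
P(k) = -2 + k (P(k) = k - 2 = -2 + k)
P(2)*(G(12, -7) - 122) = (-2 + 2)*(11/2 - 122) = 0*(-233/2) = 0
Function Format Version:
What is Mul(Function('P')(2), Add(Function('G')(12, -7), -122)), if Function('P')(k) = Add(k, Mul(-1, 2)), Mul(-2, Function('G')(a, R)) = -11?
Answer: 0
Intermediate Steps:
Function('G')(a, R) = Rational(11, 2) (Function('G')(a, R) = Mul(Rational(-1, 2), -11) = Rational(11, 2))
Function('P')(k) = Add(-2, k) (Function('P')(k) = Add(k, -2) = Add(-2, k))
Mul(Function('P')(2), Add(Function('G')(12, -7), -122)) = Mul(Add(-2, 2), Add(Rational(11, 2), -122)) = Mul(0, Rational(-233, 2)) = 0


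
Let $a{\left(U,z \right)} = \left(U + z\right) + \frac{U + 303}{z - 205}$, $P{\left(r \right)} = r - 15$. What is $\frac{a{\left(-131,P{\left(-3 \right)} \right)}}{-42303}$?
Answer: $\frac{11133}{3144523} \approx 0.0035404$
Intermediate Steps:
$P{\left(r \right)} = -15 + r$
$a{\left(U,z \right)} = U + z + \frac{303 + U}{-205 + z}$ ($a{\left(U,z \right)} = \left(U + z\right) + \frac{303 + U}{-205 + z} = U + z + \frac{303 + U}{-205 + z}$)
$\frac{a{\left(-131,P{\left(-3 \right)} \right)}}{-42303} = \frac{\frac{1}{-205 - 18} \left(303 + \left(-15 - 3\right)^{2} - 205 \left(-15 - 3\right) - -26724 - 131 \left(-15 - 3\right)\right)}{-42303} = \frac{303 + \left(-18\right)^{2} - -3690 + 26724 - -2358}{-205 - 18} \left(- \frac{1}{42303}\right) = \frac{303 + 324 + 3690 + 26724 + 2358}{-223} \left(- \frac{1}{42303}\right) = \left(- \frac{1}{223}\right) 33399 \left(- \frac{1}{42303}\right) = \left(- \frac{33399}{223}\right) \left(- \frac{1}{42303}\right) = \frac{11133}{3144523}$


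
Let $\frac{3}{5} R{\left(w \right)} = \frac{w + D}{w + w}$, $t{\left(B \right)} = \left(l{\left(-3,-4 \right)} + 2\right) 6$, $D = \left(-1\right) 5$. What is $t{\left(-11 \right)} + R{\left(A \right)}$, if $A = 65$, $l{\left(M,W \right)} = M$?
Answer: $- \frac{68}{13} \approx -5.2308$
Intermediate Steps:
$D = -5$
$t{\left(B \right)} = -6$ ($t{\left(B \right)} = \left(-3 + 2\right) 6 = \left(-1\right) 6 = -6$)
$R{\left(w \right)} = \frac{5 \left(-5 + w\right)}{6 w}$ ($R{\left(w \right)} = \frac{5 \frac{w - 5}{w + w}}{3} = \frac{5 \frac{-5 + w}{2 w}}{3} = \frac{5 \left(-5 + w\right)}{6 w}$)
$t{\left(-11 \right)} + R{\left(A \right)} = -6 + \frac{5 \left(-5 + 65\right)}{6 \cdot 65} = -6 + \frac{5}{6} \cdot \frac{1}{65} \cdot 60 = -6 + \frac{10}{13} = - \frac{68}{13}$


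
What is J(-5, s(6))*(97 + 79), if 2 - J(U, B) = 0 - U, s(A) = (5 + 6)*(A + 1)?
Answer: -528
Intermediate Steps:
s(A) = 11 + 11*A (s(A) = 11*(1 + A) = 11 + 11*A)
J(U, B) = 2 + U (J(U, B) = 2 - (0 - U) = 2 - (-1)*U = 2 + U)
J(-5, s(6))*(97 + 79) = (2 - 5)*(97 + 79) = -3*176 = -528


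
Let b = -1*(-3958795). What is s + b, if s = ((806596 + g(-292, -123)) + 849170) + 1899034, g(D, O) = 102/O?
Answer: 308057361/41 ≈ 7.5136e+6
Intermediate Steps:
s = 145746766/41 (s = ((806596 + 102/(-123)) + 849170) + 1899034 = ((806596 + 102*(-1/123)) + 849170) + 1899034 = ((806596 - 34/41) + 849170) + 1899034 = (33070402/41 + 849170) + 1899034 = 67886372/41 + 1899034 = 145746766/41 ≈ 3.5548e+6)
b = 3958795
s + b = 145746766/41 + 3958795 = 308057361/41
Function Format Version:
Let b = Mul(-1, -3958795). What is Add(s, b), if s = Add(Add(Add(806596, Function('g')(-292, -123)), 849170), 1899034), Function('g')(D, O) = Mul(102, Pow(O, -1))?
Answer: Rational(308057361, 41) ≈ 7.5136e+6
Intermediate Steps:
s = Rational(145746766, 41) (s = Add(Add(Add(806596, Mul(102, Pow(-123, -1))), 849170), 1899034) = Add(Add(Add(806596, Mul(102, Rational(-1, 123))), 849170), 1899034) = Add(Add(Add(806596, Rational(-34, 41)), 849170), 1899034) = Add(Add(Rational(33070402, 41), 849170), 1899034) = Add(Rational(67886372, 41), 1899034) = Rational(145746766, 41) ≈ 3.5548e+6)
b = 3958795
Add(s, b) = Add(Rational(145746766, 41), 3958795) = Rational(308057361, 41)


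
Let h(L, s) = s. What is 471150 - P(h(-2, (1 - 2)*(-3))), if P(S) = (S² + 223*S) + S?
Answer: 470469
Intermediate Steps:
P(S) = S² + 224*S
471150 - P(h(-2, (1 - 2)*(-3))) = 471150 - (1 - 2)*(-3)*(224 + (1 - 2)*(-3)) = 471150 - (-1*(-3))*(224 - 1*(-3)) = 471150 - 3*(224 + 3) = 471150 - 3*227 = 471150 - 1*681 = 471150 - 681 = 470469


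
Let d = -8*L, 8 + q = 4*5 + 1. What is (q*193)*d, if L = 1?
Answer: -20072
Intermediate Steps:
q = 13 (q = -8 + (4*5 + 1) = -8 + (20 + 1) = -8 + 21 = 13)
d = -8 (d = -8*1 = -8)
(q*193)*d = (13*193)*(-8) = 2509*(-8) = -20072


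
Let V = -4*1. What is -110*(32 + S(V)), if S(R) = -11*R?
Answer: -8360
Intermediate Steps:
V = -4
-110*(32 + S(V)) = -110*(32 - 11*(-4)) = -110*(32 + 44) = -110*76 = -8360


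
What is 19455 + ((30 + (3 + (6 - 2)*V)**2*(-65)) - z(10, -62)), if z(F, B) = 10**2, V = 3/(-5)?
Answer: 96808/5 ≈ 19362.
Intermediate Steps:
V = -3/5 (V = 3*(-1/5) = -3/5 ≈ -0.60000)
z(F, B) = 100
19455 + ((30 + (3 + (6 - 2)*V)**2*(-65)) - z(10, -62)) = 19455 + ((30 + (3 + (6 - 2)*(-3/5))**2*(-65)) - 1*100) = 19455 + ((30 + (3 + 4*(-3/5))**2*(-65)) - 100) = 19455 + ((30 + (3 - 12/5)**2*(-65)) - 100) = 19455 + ((30 + (3/5)**2*(-65)) - 100) = 19455 + ((30 + (9/25)*(-65)) - 100) = 19455 + ((30 - 117/5) - 100) = 19455 + (33/5 - 100) = 19455 - 467/5 = 96808/5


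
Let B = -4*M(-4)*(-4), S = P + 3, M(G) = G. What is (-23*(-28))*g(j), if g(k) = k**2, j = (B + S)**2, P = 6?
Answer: 5893002500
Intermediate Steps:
S = 9 (S = 6 + 3 = 9)
B = -64 (B = -4*(-4)*(-4) = 16*(-4) = -64)
j = 3025 (j = (-64 + 9)**2 = (-55)**2 = 3025)
(-23*(-28))*g(j) = -23*(-28)*3025**2 = 644*9150625 = 5893002500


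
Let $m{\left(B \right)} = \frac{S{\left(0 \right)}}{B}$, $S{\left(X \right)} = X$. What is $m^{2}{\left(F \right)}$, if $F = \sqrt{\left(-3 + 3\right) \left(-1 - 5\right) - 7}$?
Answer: $0$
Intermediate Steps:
$F = i \sqrt{7}$ ($F = \sqrt{0 \left(-6\right) - 7} = \sqrt{0 - 7} = \sqrt{-7} = i \sqrt{7} \approx 2.6458 i$)
$m{\left(B \right)} = 0$ ($m{\left(B \right)} = \frac{0}{B} = 0$)
$m^{2}{\left(F \right)} = 0^{2} = 0$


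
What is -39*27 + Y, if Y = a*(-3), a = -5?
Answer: -1038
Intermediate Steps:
Y = 15 (Y = -5*(-3) = 15)
-39*27 + Y = -39*27 + 15 = -1053 + 15 = -1038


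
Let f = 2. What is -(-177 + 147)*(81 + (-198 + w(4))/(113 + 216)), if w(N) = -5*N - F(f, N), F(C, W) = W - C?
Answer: 792870/329 ≈ 2409.9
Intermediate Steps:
w(N) = 2 - 6*N (w(N) = -5*N - (N - 1*2) = -5*N - (N - 2) = -5*N - (-2 + N) = -5*N + (2 - N) = 2 - 6*N)
-(-177 + 147)*(81 + (-198 + w(4))/(113 + 216)) = -(-177 + 147)*(81 + (-198 + (2 - 6*4))/(113 + 216)) = -(-30)*(81 + (-198 + (2 - 24))/329) = -(-30)*(81 + (-198 - 22)*(1/329)) = -(-30)*(81 - 220*1/329) = -(-30)*(81 - 220/329) = -(-30)*26429/329 = -1*(-792870/329) = 792870/329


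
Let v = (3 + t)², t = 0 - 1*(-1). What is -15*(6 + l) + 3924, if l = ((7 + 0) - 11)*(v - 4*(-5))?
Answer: 5994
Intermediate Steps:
t = 1 (t = 0 + 1 = 1)
v = 16 (v = (3 + 1)² = 4² = 16)
l = -144 (l = ((7 + 0) - 11)*(16 - 4*(-5)) = (7 - 11)*(16 + 20) = -4*36 = -144)
-15*(6 + l) + 3924 = -15*(6 - 144) + 3924 = -15*(-138) + 3924 = 2070 + 3924 = 5994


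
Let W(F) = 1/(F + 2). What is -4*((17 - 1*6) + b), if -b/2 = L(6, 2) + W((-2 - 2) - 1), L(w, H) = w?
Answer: 4/3 ≈ 1.3333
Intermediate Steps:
W(F) = 1/(2 + F)
b = -34/3 (b = -2*(6 + 1/(2 + ((-2 - 2) - 1))) = -2*(6 + 1/(2 + (-4 - 1))) = -2*(6 + 1/(2 - 5)) = -2*(6 + 1/(-3)) = -2*(6 - ⅓) = -2*17/3 = -34/3 ≈ -11.333)
-4*((17 - 1*6) + b) = -4*((17 - 1*6) - 34/3) = -4*((17 - 6) - 34/3) = -4*(11 - 34/3) = -4*(-⅓) = 4/3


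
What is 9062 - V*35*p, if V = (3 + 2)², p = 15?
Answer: -4063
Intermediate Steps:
V = 25 (V = 5² = 25)
9062 - V*35*p = 9062 - 25*35*15 = 9062 - 875*15 = 9062 - 1*13125 = 9062 - 13125 = -4063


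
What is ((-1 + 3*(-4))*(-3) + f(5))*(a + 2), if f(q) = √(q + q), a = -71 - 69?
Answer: -5382 - 138*√10 ≈ -5818.4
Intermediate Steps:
a = -140
f(q) = √2*√q (f(q) = √(2*q) = √2*√q)
((-1 + 3*(-4))*(-3) + f(5))*(a + 2) = ((-1 + 3*(-4))*(-3) + √2*√5)*(-140 + 2) = ((-1 - 12)*(-3) + √10)*(-138) = (-13*(-3) + √10)*(-138) = (39 + √10)*(-138) = -5382 - 138*√10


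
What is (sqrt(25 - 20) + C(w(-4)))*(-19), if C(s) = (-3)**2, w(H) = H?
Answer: -171 - 19*sqrt(5) ≈ -213.49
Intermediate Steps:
C(s) = 9
(sqrt(25 - 20) + C(w(-4)))*(-19) = (sqrt(25 - 20) + 9)*(-19) = (sqrt(5) + 9)*(-19) = (9 + sqrt(5))*(-19) = -171 - 19*sqrt(5)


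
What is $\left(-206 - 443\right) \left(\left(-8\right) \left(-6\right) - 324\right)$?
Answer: $179124$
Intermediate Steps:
$\left(-206 - 443\right) \left(\left(-8\right) \left(-6\right) - 324\right) = - 649 \left(48 - 324\right) = \left(-649\right) \left(-276\right) = 179124$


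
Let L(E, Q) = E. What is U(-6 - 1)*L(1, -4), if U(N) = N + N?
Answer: -14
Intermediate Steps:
U(N) = 2*N
U(-6 - 1)*L(1, -4) = (2*(-6 - 1))*1 = (2*(-7))*1 = -14*1 = -14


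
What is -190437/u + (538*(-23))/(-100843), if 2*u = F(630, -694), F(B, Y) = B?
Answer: -6400113527/10588515 ≈ -604.44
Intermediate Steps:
u = 315 (u = (½)*630 = 315)
-190437/u + (538*(-23))/(-100843) = -190437/315 + (538*(-23))/(-100843) = -190437*1/315 - 12374*(-1/100843) = -63479/105 + 12374/100843 = -6400113527/10588515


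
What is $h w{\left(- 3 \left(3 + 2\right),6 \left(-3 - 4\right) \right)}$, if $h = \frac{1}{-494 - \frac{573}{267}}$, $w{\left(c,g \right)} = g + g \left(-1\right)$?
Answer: $0$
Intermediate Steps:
$w{\left(c,g \right)} = 0$ ($w{\left(c,g \right)} = g - g = 0$)
$h = - \frac{89}{44157}$ ($h = \frac{1}{-494 - 573 \cdot \frac{1}{267}} = \frac{1}{-494 - \frac{191}{89}} = \frac{1}{- \frac{44157}{89}} = - \frac{89}{44157} \approx -0.0020155$)
$h w{\left(- 3 \left(3 + 2\right),6 \left(-3 - 4\right) \right)} = \left(- \frac{89}{44157}\right) 0 = 0$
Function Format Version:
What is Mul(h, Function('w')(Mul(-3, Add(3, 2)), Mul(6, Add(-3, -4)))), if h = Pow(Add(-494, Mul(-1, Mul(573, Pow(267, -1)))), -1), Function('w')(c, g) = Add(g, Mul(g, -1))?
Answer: 0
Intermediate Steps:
Function('w')(c, g) = 0 (Function('w')(c, g) = Add(g, Mul(-1, g)) = 0)
h = Rational(-89, 44157) (h = Pow(Add(-494, Mul(-1, Mul(573, Rational(1, 267)))), -1) = Pow(Add(-494, Mul(-1, Rational(191, 89))), -1) = Pow(Add(-494, Rational(-191, 89)), -1) = Pow(Rational(-44157, 89), -1) = Rational(-89, 44157) ≈ -0.0020155)
Mul(h, Function('w')(Mul(-3, Add(3, 2)), Mul(6, Add(-3, -4)))) = Mul(Rational(-89, 44157), 0) = 0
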